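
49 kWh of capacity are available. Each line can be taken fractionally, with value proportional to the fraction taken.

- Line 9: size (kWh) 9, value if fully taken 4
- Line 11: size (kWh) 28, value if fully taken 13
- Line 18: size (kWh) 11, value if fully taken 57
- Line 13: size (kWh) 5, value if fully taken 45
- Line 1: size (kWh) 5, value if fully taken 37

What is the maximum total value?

152

Sort by value density: Line 13 45/5≈9, Line 1 37/5≈7.4, Line 18 57/11≈5.18, Line 11 13/28≈0.464, Line 9 4/9≈0.444.
All 5 kWh of Line 13 fit (value 45) → 44 remain.
All 5 kWh of Line 1 fit (value 37) → 39 remain.
All 11 kWh of Line 18 fit (value 57) → 28 remain.
Take all of Line 11 (28 kWh, value 13) → 0 kWh left.
Total value = 152.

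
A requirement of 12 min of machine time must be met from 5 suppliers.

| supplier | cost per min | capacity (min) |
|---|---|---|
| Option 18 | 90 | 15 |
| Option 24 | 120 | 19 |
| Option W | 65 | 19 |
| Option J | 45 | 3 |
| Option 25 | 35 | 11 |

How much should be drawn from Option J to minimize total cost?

1

Cheapest first:
Take 11 from Option 25 at 35 — need 1 more.
Option J at 45: take 1 of its 3 — requirement met.
Option W, Option 18, Option 24: unused.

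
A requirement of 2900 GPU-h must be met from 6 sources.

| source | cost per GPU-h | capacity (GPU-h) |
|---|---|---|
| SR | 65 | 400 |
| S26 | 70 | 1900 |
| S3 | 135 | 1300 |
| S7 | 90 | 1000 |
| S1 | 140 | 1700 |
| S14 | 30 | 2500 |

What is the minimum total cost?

Fill from the cheapest source first.
Take 2500 from S14 at 30 ; need 400 more.
SR at 65: take all 400 GPU-h ; 0 still needed.
S26, S7, S3, S1: unused.
Cost = 2500×30 + 400×65 = 101000.

101000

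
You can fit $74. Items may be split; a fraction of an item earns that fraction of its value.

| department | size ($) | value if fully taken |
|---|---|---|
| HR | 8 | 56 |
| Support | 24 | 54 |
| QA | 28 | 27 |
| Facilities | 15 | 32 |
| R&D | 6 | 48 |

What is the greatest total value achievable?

210.25

Rank by value-to-size ratio: R&D 48/6≈8, HR 56/8≈7, Support 54/24≈2.25, Facilities 32/15≈2.13, QA 27/28≈0.964.
R&D: take in full, 6 $ for value 48 ; 68 left.
HR: take in full, 8 $ for value 56 ; 60 left.
Take all of Support (24 $, value 54) ; 36 $ left.
Take all of Facilities (15 $, value 32) ; 21 $ left.
Only 21 $ remain; take 21/28 of QA for value 27×21/28 = 20.25.
Total value = 210.25.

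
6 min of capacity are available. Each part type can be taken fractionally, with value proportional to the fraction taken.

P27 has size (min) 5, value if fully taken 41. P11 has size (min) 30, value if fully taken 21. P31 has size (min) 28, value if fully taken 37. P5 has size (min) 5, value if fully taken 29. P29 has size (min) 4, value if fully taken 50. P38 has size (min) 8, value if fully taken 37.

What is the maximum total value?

Best value per unit of size first: P29 50/4≈12.5, P27 41/5≈8.2, P5 29/5≈5.8, P38 37/8≈4.62, P31 37/28≈1.32, P11 21/30≈0.7.
Take all of P29 (4 min, value 50) ; 2 min left.
Only 2 min remain; take 2/5 of P27 for value 41×2/5 = 16.4.
Total value = 66.4.

66.4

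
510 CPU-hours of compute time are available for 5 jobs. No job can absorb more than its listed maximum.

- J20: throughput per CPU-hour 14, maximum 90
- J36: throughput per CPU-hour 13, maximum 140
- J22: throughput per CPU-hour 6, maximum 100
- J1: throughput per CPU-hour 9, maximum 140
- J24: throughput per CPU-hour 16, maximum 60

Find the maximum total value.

Order the jobs by throughput per CPU-hour: J24 16 > J20 14 > J36 13 > J1 9 > J22 6.
J24 takes 60 to reach its cap of 60 ; 450 left.
J20 takes 90 to reach its cap of 90 ; 360 left.
J36: +140 to 140 (cap) ; 220 left.
Give J1 140 to hit its cap of 140 ; 80 left.
Only 80 left; J22 takes them to reach 80.
Total = 14×90 + 13×140 + 6×80 + 9×140 + 16×60 = 5780.

5780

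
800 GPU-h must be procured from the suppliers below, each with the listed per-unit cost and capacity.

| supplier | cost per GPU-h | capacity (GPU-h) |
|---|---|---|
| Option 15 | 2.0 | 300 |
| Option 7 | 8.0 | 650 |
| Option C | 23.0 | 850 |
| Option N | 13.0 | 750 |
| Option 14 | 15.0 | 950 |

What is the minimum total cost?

Fill from the cheapest supplier first.
Take 300 from Option 15 at 2.0 — need 500 more.
Option 7 at 8.0: take 500 of its 650 — requirement met.
Option N, Option 14, Option C: unused.
Cost = 300×2.0 + 500×8.0 = 4600.

4600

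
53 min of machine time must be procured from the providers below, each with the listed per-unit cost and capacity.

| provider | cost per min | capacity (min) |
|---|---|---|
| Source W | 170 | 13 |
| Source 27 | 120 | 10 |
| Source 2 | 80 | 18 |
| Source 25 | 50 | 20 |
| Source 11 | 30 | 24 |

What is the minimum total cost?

Use providers in increasing cost order.
Source 11 at 30: take all 24 min ; 29 still needed.
Take 20 from Source 25 at 50 ; need 9 more.
Take 9 from Source 2 at 80 to finish.
Source 27, Source W: unused.
Cost = 24×30 + 20×50 + 9×80 = 2440.

2440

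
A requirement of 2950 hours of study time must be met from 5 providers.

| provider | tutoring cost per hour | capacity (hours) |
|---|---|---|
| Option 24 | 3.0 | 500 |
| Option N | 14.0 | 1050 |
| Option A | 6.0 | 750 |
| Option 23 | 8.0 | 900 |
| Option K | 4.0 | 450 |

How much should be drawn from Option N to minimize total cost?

350

Fill from the cheapest provider first.
Option 24 at 3.0: take all 500 hours — 2450 still needed.
Option K at 4.0: take all 450 hours — 2000 still needed.
Take 750 from Option A at 6.0 — need 1250 more.
Option 23 (8.0): use full 900 — 350 hours to go.
Take 350 from Option N at 14.0 to finish.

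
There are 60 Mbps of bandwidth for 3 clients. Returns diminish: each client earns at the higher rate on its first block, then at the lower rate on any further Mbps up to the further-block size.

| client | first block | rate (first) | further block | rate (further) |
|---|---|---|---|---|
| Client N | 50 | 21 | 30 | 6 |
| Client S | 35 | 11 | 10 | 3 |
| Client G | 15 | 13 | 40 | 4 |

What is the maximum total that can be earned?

1180

Rank every tier by rate: Client N/first 21 > Client G/first 13 > Client S/first 11 > Client N/second 6 > Client G/second 4 > Client S/second 3.
Fill Client N first block (50 at 21) ; 10 left.
Client G/first: +10 of 15 at 13; pool empty.
Total = 21×50 + 13×10 = 1180.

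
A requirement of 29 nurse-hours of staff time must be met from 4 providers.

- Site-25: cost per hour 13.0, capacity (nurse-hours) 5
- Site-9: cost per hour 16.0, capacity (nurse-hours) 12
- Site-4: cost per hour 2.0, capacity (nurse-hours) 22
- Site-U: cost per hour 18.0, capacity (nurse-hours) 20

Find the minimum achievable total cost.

Use providers in increasing cost order.
Take 22 from Site-4 at 2.0 — need 7 more.
Site-25 at 13.0: take all 5 nurse-hours — 2 still needed.
Take 2 from Site-9 at 16.0 to finish.
Site-U: unused.
Cost = 22×2.0 + 5×13.0 + 2×16.0 = 141.

141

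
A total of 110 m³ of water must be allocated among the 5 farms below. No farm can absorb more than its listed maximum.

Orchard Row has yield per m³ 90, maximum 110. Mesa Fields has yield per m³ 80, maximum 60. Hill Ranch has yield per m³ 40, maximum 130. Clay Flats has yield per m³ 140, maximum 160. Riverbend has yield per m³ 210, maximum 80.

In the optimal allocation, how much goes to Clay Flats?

30

Order the farms by yield per m³: Riverbend 210 > Clay Flats 140 > Orchard Row 90 > Mesa Fields 80 > Hill Ranch 40.
Riverbend takes 80 to reach its cap of 80 — 30 left.
Clay Flats has room for 160 but only 30 remain, so it gets 30.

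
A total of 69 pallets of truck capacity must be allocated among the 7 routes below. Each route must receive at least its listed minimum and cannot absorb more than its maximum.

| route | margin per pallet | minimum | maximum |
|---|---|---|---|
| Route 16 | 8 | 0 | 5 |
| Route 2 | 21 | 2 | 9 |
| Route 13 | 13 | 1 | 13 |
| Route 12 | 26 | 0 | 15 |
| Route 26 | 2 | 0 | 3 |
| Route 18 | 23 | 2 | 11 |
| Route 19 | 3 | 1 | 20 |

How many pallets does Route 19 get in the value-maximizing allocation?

Meeting every minimum uses 0+2+1+0+0+2+1 = 6 pallets, leaving 63.
Highest margin per pallet first: Route 12 26 > Route 18 23 > Route 2 21 > Route 13 13 > Route 16 8 > Route 19 3 > Route 26 2.
Route 12 takes 15 more to reach its cap of 15 — 48 left.
Route 18: +9 to 11 (cap) — 39 left.
Route 2 takes 7 more to reach its cap of 9 — 32 left.
Route 13: +12 to 13 (cap) — 20 left.
Give Route 16 5 more to hit its cap of 5 — 15 left.
Only 15 left; Route 19 takes them to reach 16.

16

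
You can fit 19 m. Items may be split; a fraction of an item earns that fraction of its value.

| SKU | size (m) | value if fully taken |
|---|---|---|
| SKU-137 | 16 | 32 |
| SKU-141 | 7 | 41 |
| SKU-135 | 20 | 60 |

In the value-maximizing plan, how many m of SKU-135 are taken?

Sort by value density: SKU-141 41/7≈5.86, SKU-135 60/20≈3, SKU-137 32/16≈2.
All 7 m of SKU-141 fit (value 41) ; 12 remain.
12 m left: a 12/20 share of SKU-135 gives 60×12/20 = 36.

12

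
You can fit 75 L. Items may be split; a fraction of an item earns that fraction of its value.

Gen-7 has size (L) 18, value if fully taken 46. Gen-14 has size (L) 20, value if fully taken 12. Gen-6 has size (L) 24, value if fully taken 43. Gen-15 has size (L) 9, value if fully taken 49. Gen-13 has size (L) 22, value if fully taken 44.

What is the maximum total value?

183.2

Rank by value-to-size ratio: Gen-15 49/9≈5.44, Gen-7 46/18≈2.56, Gen-13 44/22≈2, Gen-6 43/24≈1.79, Gen-14 12/20≈0.6.
All 9 L of Gen-15 fit (value 49) — 66 remain.
Gen-7: take in full, 18 L for value 46 — 48 left.
Take all of Gen-13 (22 L, value 44) — 26 L left.
Take all of Gen-6 (24 L, value 43) — 2 L left.
Only 2 L remain; take 2/20 of Gen-14 for value 12×2/20 = 1.2.
Total value = 183.2.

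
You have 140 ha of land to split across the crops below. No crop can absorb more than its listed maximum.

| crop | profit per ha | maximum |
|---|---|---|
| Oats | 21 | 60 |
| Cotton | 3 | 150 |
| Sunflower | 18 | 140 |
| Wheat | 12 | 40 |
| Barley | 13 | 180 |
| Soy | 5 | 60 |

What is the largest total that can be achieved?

Order the crops by profit per ha: Oats 21 > Sunflower 18 > Barley 13 > Wheat 12 > Soy 5 > Cotton 3.
Give Oats 60 to hit its cap of 60 ; 80 left.
Sunflower has room for 140 but only 80 remain, so it gets 80.
Total = 21×60 + 18×80 = 2700.

2700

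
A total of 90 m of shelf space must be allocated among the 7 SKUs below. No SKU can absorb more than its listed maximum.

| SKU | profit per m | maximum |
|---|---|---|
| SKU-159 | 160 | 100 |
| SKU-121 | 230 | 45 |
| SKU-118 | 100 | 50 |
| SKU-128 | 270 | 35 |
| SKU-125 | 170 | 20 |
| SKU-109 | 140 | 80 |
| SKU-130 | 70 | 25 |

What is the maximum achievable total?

Highest profit per m first: SKU-128 270 > SKU-121 230 > SKU-125 170 > SKU-159 160 > SKU-109 140 > SKU-118 100 > SKU-130 70.
Give SKU-128 35 to hit its cap of 35 — 55 left.
SKU-121: +45 to 45 (cap) — 10 left.
Only 10 left; SKU-125 takes them to reach 10.
Total = 230×45 + 270×35 + 170×10 = 21500.

21500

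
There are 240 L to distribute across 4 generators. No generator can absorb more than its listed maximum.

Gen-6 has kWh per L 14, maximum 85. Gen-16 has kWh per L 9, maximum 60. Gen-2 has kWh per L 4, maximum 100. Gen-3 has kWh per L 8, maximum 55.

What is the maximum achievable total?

2330

Order the generators by kWh per L: Gen-6 14 > Gen-16 9 > Gen-3 8 > Gen-2 4.
Gen-6: +85 to 85 (cap) ; 155 left.
Gen-16 takes 60 to reach its cap of 60 ; 95 left.
Give Gen-3 55 to hit its cap of 55 ; 40 left.
Only 40 left; Gen-2 takes them to reach 40.
Total = 14×85 + 9×60 + 4×40 + 8×55 = 2330.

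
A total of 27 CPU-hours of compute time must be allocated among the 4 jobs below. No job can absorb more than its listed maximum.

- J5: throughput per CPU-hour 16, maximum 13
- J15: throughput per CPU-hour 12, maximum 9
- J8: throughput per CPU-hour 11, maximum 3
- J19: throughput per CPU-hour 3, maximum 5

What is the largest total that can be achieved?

Highest throughput per CPU-hour first: J5 16 > J15 12 > J8 11 > J19 3.
J5: +13 to 13 (cap) → 14 left.
Give J15 9 to hit its cap of 9 → 5 left.
J8: +3 to 3 (cap) → 2 left.
J19 has room for 5 but only 2 remain, so it gets 2.
Total = 16×13 + 12×9 + 11×3 + 3×2 = 355.

355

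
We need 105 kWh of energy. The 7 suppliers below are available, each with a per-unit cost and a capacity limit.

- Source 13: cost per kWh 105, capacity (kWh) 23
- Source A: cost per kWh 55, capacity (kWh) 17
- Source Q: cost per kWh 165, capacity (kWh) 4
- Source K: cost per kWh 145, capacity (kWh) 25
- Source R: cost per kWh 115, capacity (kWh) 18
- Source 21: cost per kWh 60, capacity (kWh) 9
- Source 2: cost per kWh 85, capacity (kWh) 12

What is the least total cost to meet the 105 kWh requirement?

Cheapest first:
Source A (55): use full 17 ; 88 kWh to go.
Take 9 from Source 21 at 60 ; need 79 more.
Source 2 at 85: take all 12 kWh ; 67 still needed.
Source 13 (105): use full 23 ; 44 kWh to go.
Source R (115): use full 18 ; 26 kWh to go.
Take 25 from Source K at 145 ; need 1 more.
Source Q at 165: take 1 of its 4 ; requirement met.
Cost = 17×55 + 9×60 + 12×85 + 23×105 + 18×115 + 25×145 + 1×165 = 10770.

10770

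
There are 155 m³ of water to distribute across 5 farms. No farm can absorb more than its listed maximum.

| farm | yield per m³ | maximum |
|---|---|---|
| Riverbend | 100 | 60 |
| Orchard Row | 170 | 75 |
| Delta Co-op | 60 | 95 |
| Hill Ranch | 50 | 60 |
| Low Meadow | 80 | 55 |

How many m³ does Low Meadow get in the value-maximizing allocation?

20

Highest yield per m³ first: Orchard Row 170 > Riverbend 100 > Low Meadow 80 > Delta Co-op 60 > Hill Ranch 50.
Orchard Row takes 75 to reach its cap of 75 → 80 left.
Give Riverbend 60 to hit its cap of 60 → 20 left.
Low Meadow: +20 (room for 55) → 20. Pool exhausted.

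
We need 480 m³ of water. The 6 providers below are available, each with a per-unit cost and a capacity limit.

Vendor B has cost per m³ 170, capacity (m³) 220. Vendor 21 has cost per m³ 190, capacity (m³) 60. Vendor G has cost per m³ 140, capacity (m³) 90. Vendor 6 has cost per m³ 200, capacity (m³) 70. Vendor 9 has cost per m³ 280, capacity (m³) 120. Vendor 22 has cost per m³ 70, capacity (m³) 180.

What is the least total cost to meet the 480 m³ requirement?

60900

Use providers in increasing cost order.
Take 180 from Vendor 22 at 70 — need 300 more.
Vendor G (140): use full 90 — 210 m³ to go.
Take 210 from Vendor B at 170 to finish.
Vendor 21, Vendor 6, Vendor 9: unused.
Cost = 180×70 + 90×140 + 210×170 = 60900.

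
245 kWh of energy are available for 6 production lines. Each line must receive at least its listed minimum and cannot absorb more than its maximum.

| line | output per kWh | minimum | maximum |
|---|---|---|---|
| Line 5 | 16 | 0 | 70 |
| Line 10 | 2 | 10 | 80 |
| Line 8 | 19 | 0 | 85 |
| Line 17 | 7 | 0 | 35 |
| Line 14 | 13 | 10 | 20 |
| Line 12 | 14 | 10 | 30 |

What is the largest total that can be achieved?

Meeting every minimum uses 0+10+0+0+10+10 = 30 kWh, leaving 215.
Rank by output per kWh: Line 8 19 > Line 5 16 > Line 12 14 > Line 14 13 > Line 17 7 > Line 10 2.
Line 8 takes 85 more to reach its cap of 85 → 130 left.
Give Line 5 70 more to hit its cap of 70 → 60 left.
Line 12: +20 to 30 (cap) → 40 left.
Line 14: +10 to 20 (cap) → 30 left.
Only 30 left; Line 17 takes them to reach 30.
Total = 16×70 + 2×10 + 19×85 + 7×30 + 13×20 + 14×30 = 3645.

3645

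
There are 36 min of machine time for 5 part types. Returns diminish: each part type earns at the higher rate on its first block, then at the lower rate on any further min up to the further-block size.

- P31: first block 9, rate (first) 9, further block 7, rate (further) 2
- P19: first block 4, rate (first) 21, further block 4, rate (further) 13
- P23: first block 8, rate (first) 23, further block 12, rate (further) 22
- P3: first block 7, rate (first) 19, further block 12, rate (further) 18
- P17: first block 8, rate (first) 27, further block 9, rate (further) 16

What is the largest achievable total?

824

Rank every tier by rate: P17/T1 27 > P23/T1 23 > P23/T2 22 > P19/T1 21 > P3/T1 19 > P3/T2 18 > P17/T2 16 > P19/T2 13 > P31/T1 9 > P31/T2 2.
P17 T1 at 27: fill all 8 — 28 left.
P23 T1 at 23: fill all 8 — 20 left.
P23 T2 at 22: fill all 12 — 8 left.
Fill P19 T1 block (4 at 21) — 4 left.
4 remain; put them into P3 T1 at 19.
Total = 27×8 + 23×8 + 22×12 + 21×4 + 19×4 = 824.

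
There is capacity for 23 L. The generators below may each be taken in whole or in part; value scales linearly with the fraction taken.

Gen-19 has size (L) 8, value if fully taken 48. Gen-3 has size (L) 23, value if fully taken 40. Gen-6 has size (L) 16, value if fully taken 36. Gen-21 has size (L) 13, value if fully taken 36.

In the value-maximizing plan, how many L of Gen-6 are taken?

Sort by value density: Gen-19 48/8≈6, Gen-21 36/13≈2.77, Gen-6 36/16≈2.25, Gen-3 40/23≈1.74.
All 8 L of Gen-19 fit (value 48) → 15 remain.
Take all of Gen-21 (13 L, value 36) → 2 L left.
2 L left: a 2/16 share of Gen-6 gives 36×2/16 = 4.5.

2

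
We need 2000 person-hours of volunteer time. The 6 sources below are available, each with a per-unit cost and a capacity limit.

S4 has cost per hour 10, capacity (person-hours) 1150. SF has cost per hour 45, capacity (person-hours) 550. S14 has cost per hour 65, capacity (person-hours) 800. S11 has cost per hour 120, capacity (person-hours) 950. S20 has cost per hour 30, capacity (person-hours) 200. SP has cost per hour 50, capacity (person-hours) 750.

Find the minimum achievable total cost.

Use sources in increasing cost order.
Take 1150 from S4 at 10 ; need 850 more.
Take 200 from S20 at 30 ; need 650 more.
Take 550 from SF at 45 ; need 100 more.
Take 100 from SP at 50 to finish.
S14, S11: unused.
Cost = 1150×10 + 200×30 + 550×45 + 100×50 = 47250.

47250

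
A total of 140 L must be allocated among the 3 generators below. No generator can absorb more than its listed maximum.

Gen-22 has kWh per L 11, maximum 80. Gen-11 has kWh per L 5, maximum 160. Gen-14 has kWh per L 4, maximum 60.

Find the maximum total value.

Order the generators by kWh per L: Gen-22 11 > Gen-11 5 > Gen-14 4.
Gen-22: +80 to 80 (cap) → 60 left.
Gen-11: +60 (room for 160) → 60. Pool exhausted.
Total = 11×80 + 5×60 = 1180.

1180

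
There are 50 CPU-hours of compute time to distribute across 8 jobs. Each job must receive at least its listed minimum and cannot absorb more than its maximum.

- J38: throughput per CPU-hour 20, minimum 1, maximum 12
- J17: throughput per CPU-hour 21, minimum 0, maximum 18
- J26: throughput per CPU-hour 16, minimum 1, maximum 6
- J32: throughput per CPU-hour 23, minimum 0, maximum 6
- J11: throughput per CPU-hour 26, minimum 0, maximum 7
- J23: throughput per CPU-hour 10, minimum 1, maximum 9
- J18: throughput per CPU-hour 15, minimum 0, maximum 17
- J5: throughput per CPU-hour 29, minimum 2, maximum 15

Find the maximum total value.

Meeting every minimum uses 1+0+1+0+0+1+0+2 = 5 CPU-hours, leaving 45.
Order the jobs by throughput per CPU-hour: J5 29 > J11 26 > J32 23 > J17 21 > J38 20 > J26 16 > J18 15 > J23 10.
J5 takes 13 more to reach its cap of 15 ; 32 left.
J11: +7 to 7 (cap) ; 25 left.
J32: +6 to 6 (cap) ; 19 left.
J17 takes 18 more to reach its cap of 18 ; 1 left.
Only 1 left; J38 takes them to reach 2.
Total = 20×2 + 21×18 + 16×1 + 23×6 + 26×7 + 10×1 + 29×15 = 1199.

1199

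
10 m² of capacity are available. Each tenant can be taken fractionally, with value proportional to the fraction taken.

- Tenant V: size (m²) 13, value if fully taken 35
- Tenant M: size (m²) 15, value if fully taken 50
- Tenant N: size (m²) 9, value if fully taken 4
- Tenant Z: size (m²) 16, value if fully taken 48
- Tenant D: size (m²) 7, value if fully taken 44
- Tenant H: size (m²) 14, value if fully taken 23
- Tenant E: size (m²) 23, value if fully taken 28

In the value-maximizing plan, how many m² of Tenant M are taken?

3

Rank by value-to-size ratio: Tenant D 44/7≈6.29, Tenant M 50/15≈3.33, Tenant Z 48/16≈3, Tenant V 35/13≈2.69, Tenant H 23/14≈1.64, Tenant E 28/23≈1.22, Tenant N 4/9≈0.444.
Tenant D: take in full, 7 m² for value 44 — 3 left.
Fill the last 3 m² with part of Tenant M: 3/15 of it earns 10.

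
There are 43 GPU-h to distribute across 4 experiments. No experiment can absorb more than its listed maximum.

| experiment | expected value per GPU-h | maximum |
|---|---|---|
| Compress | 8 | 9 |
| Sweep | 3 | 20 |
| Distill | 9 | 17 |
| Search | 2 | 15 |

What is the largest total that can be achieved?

276

Rank by expected value per GPU-h: Distill 9 > Compress 8 > Sweep 3 > Search 2.
Give Distill 17 to hit its cap of 17 — 26 left.
Give Compress 9 to hit its cap of 9 — 17 left.
Sweep: +17 (room for 20) → 17. Pool exhausted.
Total = 8×9 + 3×17 + 9×17 = 276.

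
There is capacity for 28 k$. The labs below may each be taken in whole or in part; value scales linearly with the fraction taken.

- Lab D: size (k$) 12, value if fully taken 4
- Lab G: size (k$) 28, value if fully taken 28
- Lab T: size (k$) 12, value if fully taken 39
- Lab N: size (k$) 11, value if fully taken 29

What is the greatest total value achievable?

Best value per unit of size first: Lab T 39/12≈3.25, Lab N 29/11≈2.64, Lab G 28/28≈1, Lab D 4/12≈0.333.
All 12 k$ of Lab T fit (value 39) → 16 remain.
Lab N: take in full, 11 k$ for value 29 → 5 left.
5 k$ left: a 5/28 share of Lab G gives 28×5/28 = 5.
Total value = 73.

73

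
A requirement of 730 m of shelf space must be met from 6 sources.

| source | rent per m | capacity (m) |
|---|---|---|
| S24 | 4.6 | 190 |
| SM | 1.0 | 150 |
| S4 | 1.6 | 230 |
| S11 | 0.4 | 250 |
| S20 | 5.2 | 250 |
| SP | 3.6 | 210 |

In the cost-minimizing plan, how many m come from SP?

100

Cheapest first:
Take 250 from S11 at 0.4 → need 480 more.
SM at 1.0: take all 150 m → 330 still needed.
S4 (1.6): use full 230 → 100 m to go.
SP (3.6): take the remaining 100 → done.
S24, S20: unused.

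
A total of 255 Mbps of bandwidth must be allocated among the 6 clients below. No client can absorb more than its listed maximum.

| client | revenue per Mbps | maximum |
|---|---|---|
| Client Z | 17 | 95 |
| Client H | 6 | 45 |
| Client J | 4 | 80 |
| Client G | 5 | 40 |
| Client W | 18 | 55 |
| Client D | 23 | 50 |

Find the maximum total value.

Order the clients by revenue per Mbps: Client D 23 > Client W 18 > Client Z 17 > Client H 6 > Client G 5 > Client J 4.
Client D: +50 to 50 (cap) ; 205 left.
Give Client W 55 to hit its cap of 55 ; 150 left.
Give Client Z 95 to hit its cap of 95 ; 55 left.
Give Client H 45 to hit its cap of 45 ; 10 left.
Client G: +10 (room for 40) → 10. Pool exhausted.
Total = 17×95 + 6×45 + 5×10 + 18×55 + 23×50 = 4075.

4075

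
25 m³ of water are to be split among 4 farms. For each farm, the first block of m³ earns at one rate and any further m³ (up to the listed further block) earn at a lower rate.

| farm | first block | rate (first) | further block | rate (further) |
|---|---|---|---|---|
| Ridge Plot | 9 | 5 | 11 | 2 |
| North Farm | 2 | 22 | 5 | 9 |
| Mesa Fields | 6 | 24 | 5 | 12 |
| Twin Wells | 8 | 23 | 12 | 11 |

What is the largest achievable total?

Order all 8 blocks by rate: Mesa Fields/first 24 > Twin Wells/first 23 > North Farm/first 22 > Mesa Fields/second 12 > Twin Wells/second 11 > North Farm/second 9 > Ridge Plot/first 5 > Ridge Plot/second 2.
Mesa Fields first at 24: fill all 6 → 19 left.
Fill Twin Wells first block (8 at 23) → 11 left.
Fill North Farm first block (2 at 22) → 9 left.
Mesa Fields second at 12: fill all 5 → 4 left.
4 remain; put them into Twin Wells second at 11.
Total = 24×6 + 23×8 + 22×2 + 12×5 + 11×4 = 476.

476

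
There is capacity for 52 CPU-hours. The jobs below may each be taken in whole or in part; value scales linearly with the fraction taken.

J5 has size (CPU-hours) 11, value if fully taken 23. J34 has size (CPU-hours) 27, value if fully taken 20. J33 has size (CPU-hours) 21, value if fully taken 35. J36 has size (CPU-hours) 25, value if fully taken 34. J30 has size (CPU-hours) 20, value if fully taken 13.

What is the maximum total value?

Rank by value-to-size ratio: J5 23/11≈2.09, J33 35/21≈1.67, J36 34/25≈1.36, J34 20/27≈0.741, J30 13/20≈0.65.
Take all of J5 (11 CPU-hours, value 23) ; 41 CPU-hours left.
Take all of J33 (21 CPU-hours, value 35) ; 20 CPU-hours left.
Only 20 CPU-hours remain; take 20/25 of J36 for value 34×20/25 = 27.2.
Total value = 85.2.

85.2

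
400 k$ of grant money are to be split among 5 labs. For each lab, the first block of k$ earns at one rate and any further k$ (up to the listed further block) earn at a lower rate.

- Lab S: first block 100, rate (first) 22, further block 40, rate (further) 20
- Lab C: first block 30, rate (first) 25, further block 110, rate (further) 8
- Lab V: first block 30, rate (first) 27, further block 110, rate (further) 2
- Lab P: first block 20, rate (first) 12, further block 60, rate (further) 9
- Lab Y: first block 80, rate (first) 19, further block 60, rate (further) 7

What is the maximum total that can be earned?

7180

Treat each block as its own option and order by rate: Lab V/tier1 27 > Lab C/tier1 25 > Lab S/tier1 22 > Lab S/tier2 20 > Lab Y/tier1 19 > Lab P/tier1 12 > Lab P/tier2 9 > Lab C/tier2 8 > Lab Y/tier2 7 > Lab V/tier2 2.
Lab V/tier1 (27): +30 — 370 left.
Lab C tier1 at 25: fill all 30 — 340 left.
Lab S tier1 at 22: fill all 100 — 240 left.
Fill Lab S tier2 block (40 at 20) — 200 left.
Fill Lab Y tier1 block (80 at 19) — 120 left.
Lab P tier1 at 12: fill all 20 — 100 left.
Lab P/tier2 (9): +60 — 40 left.
40 remain; put them into Lab C tier2 at 8.
Total = 27×30 + 25×30 + 22×100 + 20×40 + 19×80 + 12×20 + 9×60 + 8×40 = 7180.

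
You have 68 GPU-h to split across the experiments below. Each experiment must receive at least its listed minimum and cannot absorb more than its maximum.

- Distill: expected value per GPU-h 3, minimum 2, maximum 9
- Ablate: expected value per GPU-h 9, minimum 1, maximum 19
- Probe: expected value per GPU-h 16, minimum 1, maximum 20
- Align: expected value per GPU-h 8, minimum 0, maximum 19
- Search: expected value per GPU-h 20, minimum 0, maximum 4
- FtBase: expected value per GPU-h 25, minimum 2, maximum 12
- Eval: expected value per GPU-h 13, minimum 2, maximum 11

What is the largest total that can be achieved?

1020

Meeting every minimum uses 2+1+1+0+0+2+2 = 8 GPU-h, leaving 60.
Rank by expected value per GPU-h: FtBase 25 > Search 20 > Probe 16 > Eval 13 > Ablate 9 > Align 8 > Distill 3.
Give FtBase 10 more to hit its cap of 12 → 50 left.
Search: +4 to 4 (cap) → 46 left.
Probe takes 19 more to reach its cap of 20 → 27 left.
Eval: +9 to 11 (cap) → 18 left.
Ablate: +18 to 19 (cap) → 0 left.
Total = 3×2 + 9×19 + 16×20 + 20×4 + 25×12 + 13×11 = 1020.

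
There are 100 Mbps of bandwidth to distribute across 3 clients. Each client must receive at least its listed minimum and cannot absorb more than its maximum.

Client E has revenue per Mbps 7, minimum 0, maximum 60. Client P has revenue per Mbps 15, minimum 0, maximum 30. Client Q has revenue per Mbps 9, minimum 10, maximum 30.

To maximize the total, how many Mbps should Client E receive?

Meeting every minimum uses 0+0+10 = 10 Mbps, leaving 90.
Order the clients by revenue per Mbps: Client P 15 > Client Q 9 > Client E 7.
Client P: +30 to 30 (cap) ; 60 left.
Give Client Q 20 more to hit its cap of 30 ; 40 left.
Client E: +40 (room for 60) → 40. Pool exhausted.

40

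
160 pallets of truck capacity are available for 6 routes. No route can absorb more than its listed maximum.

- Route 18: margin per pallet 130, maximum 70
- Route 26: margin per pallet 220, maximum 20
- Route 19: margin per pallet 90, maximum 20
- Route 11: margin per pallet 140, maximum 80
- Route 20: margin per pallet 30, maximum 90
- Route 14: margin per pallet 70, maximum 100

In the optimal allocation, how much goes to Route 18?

60

Order the routes by margin per pallet: Route 26 220 > Route 11 140 > Route 18 130 > Route 19 90 > Route 14 70 > Route 20 30.
Route 26 takes 20 to reach its cap of 20 — 140 left.
Give Route 11 80 to hit its cap of 80 — 60 left.
Only 60 left; Route 18 takes them to reach 60.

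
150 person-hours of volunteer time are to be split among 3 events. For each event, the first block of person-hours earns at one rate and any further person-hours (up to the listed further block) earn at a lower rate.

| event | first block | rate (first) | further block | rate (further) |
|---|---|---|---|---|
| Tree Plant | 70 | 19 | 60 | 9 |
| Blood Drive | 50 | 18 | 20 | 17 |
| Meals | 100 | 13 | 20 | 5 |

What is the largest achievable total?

2700

Treat each block as its own option and order by rate: Tree Plant/tier1 19 > Blood Drive/tier1 18 > Blood Drive/tier2 17 > Meals/tier1 13 > Tree Plant/tier2 9 > Meals/tier2 5.
Tree Plant/tier1 (19): +70 ; 80 left.
Blood Drive/tier1 (18): +50 ; 30 left.
Blood Drive tier2 at 17: fill all 20 ; 10 left.
10 remain; put them into Meals tier1 at 13.
Total = 19×70 + 18×50 + 17×20 + 13×10 = 2700.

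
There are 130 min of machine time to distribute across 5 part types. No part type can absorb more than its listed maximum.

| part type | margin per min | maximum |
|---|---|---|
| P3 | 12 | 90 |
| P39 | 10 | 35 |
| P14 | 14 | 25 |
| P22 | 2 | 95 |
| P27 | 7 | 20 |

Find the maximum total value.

Order the part types by margin per min: P14 14 > P3 12 > P39 10 > P27 7 > P22 2.
P14 takes 25 to reach its cap of 25 ; 105 left.
P3 takes 90 to reach its cap of 90 ; 15 left.
P39 has room for 35 but only 15 remain, so it gets 15.
Total = 12×90 + 10×15 + 14×25 = 1580.

1580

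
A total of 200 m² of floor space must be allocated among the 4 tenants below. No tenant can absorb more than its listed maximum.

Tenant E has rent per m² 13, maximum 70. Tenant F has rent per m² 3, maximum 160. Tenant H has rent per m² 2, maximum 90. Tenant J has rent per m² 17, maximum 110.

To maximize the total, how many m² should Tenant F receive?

Rank by rent per m²: Tenant J 17 > Tenant E 13 > Tenant F 3 > Tenant H 2.
Tenant J: +110 to 110 (cap) — 90 left.
Tenant E takes 70 to reach its cap of 70 — 20 left.
Tenant F has room for 160 but only 20 remain, so it gets 20.

20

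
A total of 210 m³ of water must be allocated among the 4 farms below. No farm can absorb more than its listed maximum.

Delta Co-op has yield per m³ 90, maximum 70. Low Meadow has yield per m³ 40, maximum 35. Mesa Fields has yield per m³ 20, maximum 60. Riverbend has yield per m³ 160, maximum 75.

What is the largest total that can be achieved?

Order the farms by yield per m³: Riverbend 160 > Delta Co-op 90 > Low Meadow 40 > Mesa Fields 20.
Riverbend: +75 to 75 (cap) → 135 left.
Give Delta Co-op 70 to hit its cap of 70 → 65 left.
Low Meadow takes 35 to reach its cap of 35 → 30 left.
Only 30 left; Mesa Fields takes them to reach 30.
Total = 90×70 + 40×35 + 20×30 + 160×75 = 20300.

20300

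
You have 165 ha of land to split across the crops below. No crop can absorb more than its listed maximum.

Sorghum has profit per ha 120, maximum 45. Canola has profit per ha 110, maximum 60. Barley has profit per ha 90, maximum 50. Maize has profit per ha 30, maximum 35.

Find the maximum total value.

16800

Order the crops by profit per ha: Sorghum 120 > Canola 110 > Barley 90 > Maize 30.
Sorghum takes 45 to reach its cap of 45 — 120 left.
Canola: +60 to 60 (cap) — 60 left.
Barley takes 50 to reach its cap of 50 — 10 left.
Only 10 left; Maize takes them to reach 10.
Total = 120×45 + 110×60 + 90×50 + 30×10 = 16800.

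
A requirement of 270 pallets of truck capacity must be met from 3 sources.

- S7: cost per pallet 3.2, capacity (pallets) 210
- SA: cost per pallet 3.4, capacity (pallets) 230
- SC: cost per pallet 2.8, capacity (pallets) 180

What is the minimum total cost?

792

Fill from the cheapest source first.
SC (2.8): use full 180 → 90 pallets to go.
Take 90 from S7 at 3.2 to finish.
SA: unused.
Cost = 180×2.8 + 90×3.2 = 792.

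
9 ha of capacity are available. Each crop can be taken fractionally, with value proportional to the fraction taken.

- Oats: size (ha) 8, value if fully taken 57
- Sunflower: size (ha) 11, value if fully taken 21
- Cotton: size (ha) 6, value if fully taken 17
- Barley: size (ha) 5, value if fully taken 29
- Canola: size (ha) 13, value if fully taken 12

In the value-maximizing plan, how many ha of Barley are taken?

1

Rank by value-to-size ratio: Oats 57/8≈7.12, Barley 29/5≈5.8, Cotton 17/6≈2.83, Sunflower 21/11≈1.91, Canola 12/13≈0.923.
All 8 ha of Oats fit (value 57) — 1 remain.
Fill the last 1 ha with part of Barley: 1/5 of it earns 5.8.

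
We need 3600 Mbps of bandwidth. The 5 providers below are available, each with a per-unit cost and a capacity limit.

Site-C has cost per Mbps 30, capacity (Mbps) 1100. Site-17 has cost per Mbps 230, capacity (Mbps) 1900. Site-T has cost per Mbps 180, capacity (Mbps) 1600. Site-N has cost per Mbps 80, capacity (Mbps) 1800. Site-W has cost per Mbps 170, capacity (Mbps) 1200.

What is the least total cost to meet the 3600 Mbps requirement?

Cheapest first:
Take 1100 from Site-C at 30 → need 2500 more.
Site-N (80): use full 1800 → 700 Mbps to go.
Site-W at 170: take 700 of its 1200 → requirement met.
Site-T, Site-17: unused.
Cost = 1100×30 + 1800×80 + 700×170 = 296000.

296000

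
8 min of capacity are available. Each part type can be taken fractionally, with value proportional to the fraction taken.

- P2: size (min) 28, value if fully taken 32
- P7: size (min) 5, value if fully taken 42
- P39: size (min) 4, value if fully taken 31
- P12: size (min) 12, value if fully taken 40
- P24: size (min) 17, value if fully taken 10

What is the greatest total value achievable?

65.25

Rank by value-to-size ratio: P7 42/5≈8.4, P39 31/4≈7.75, P12 40/12≈3.33, P2 32/28≈1.14, P24 10/17≈0.588.
All 5 min of P7 fit (value 42) → 3 remain.
Only 3 min remain; take 3/4 of P39 for value 31×3/4 = 23.25.
Total value = 65.25.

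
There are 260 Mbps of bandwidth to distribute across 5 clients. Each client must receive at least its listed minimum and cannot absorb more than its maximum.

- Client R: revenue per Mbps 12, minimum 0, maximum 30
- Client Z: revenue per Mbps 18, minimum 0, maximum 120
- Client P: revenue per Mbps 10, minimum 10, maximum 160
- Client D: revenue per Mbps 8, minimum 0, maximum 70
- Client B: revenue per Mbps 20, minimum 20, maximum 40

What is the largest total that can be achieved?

4020

Meeting every minimum uses 0+0+10+0+20 = 30 Mbps, leaving 230.
Highest revenue per Mbps first: Client B 20 > Client Z 18 > Client R 12 > Client P 10 > Client D 8.
Client B takes 20 more to reach its cap of 40 → 210 left.
Client Z: +120 to 120 (cap) → 90 left.
Give Client R 30 more to hit its cap of 30 → 60 left.
Client P: +60 (room for 150) → 70. Pool exhausted.
Total = 12×30 + 18×120 + 10×70 + 20×40 = 4020.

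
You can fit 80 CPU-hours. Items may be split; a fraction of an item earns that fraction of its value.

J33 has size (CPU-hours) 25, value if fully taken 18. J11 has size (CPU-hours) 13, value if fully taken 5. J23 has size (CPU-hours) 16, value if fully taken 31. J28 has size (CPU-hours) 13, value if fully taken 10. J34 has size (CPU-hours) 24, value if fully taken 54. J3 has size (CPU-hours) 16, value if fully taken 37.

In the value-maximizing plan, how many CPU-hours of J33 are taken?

11

Rank by value-to-size ratio: J3 37/16≈2.31, J34 54/24≈2.25, J23 31/16≈1.94, J28 10/13≈0.769, J33 18/25≈0.72, J11 5/13≈0.385.
J3: take in full, 16 CPU-hours for value 37 — 64 left.
Take all of J34 (24 CPU-hours, value 54) — 40 CPU-hours left.
All 16 CPU-hours of J23 fit (value 31) — 24 remain.
J28: take in full, 13 CPU-hours for value 10 — 11 left.
Fill the last 11 CPU-hours with part of J33: 11/25 of it earns 7.92.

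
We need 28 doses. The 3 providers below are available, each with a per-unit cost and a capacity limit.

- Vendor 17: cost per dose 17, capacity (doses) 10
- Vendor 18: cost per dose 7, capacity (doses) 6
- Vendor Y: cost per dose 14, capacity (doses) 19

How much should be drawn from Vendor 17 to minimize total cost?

Cheapest first:
Vendor 18 at 7: take all 6 doses → 22 still needed.
Take 19 from Vendor Y at 14 → need 3 more.
Vendor 17 (17): take the remaining 3 → done.

3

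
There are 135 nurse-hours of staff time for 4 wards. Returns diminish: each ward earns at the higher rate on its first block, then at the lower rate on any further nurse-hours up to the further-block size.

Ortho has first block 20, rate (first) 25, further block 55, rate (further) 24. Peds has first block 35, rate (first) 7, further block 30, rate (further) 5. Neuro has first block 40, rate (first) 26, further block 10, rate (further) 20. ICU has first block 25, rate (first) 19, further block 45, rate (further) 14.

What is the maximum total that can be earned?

3250

Order all 8 blocks by rate: Neuro/tier1 26 > Ortho/tier1 25 > Ortho/tier2 24 > Neuro/tier2 20 > ICU/tier1 19 > ICU/tier2 14 > Peds/tier1 7 > Peds/tier2 5.
Neuro tier1 at 26: fill all 40 — 95 left.
Fill Ortho tier1 block (20 at 25) — 75 left.
Fill Ortho tier2 block (55 at 24) — 20 left.
Fill Neuro tier2 block (10 at 20) — 10 left.
ICU tier1 at 19: only 10 left, fill 10.
Total = 26×40 + 25×20 + 24×55 + 20×10 + 19×10 = 3250.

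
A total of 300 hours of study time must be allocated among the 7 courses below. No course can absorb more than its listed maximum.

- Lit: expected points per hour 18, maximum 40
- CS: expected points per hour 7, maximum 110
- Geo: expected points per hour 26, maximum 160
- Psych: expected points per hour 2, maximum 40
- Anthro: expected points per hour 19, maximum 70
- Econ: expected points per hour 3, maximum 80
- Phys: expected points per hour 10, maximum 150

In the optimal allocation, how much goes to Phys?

30

Rank by expected points per hour: Geo 26 > Anthro 19 > Lit 18 > Phys 10 > CS 7 > Econ 3 > Psych 2.
Geo takes 160 to reach its cap of 160 — 140 left.
Anthro: +70 to 70 (cap) — 70 left.
Lit takes 40 to reach its cap of 40 — 30 left.
Phys: +30 (room for 150) → 30. Pool exhausted.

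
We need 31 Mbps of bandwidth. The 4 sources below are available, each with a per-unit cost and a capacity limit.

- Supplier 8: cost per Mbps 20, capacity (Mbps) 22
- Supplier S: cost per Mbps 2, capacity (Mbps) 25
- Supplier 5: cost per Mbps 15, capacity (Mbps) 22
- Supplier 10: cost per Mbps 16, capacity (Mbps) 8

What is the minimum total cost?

Fill from the cheapest source first.
Supplier S at 2: take all 25 Mbps — 6 still needed.
Take 6 from Supplier 5 at 15 to finish.
Supplier 10, Supplier 8: unused.
Cost = 25×2 + 6×15 = 140.

140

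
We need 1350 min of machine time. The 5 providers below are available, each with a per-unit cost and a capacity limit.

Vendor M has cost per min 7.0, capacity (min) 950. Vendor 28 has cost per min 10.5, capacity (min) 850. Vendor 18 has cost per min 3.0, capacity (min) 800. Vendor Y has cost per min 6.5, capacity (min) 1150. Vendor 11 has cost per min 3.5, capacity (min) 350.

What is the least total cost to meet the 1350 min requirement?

4925

Fill from the cheapest provider first.
Take 800 from Vendor 18 at 3.0 ; need 550 more.
Vendor 11 (3.5): use full 350 ; 200 min to go.
Vendor Y (6.5): take the remaining 200 ; done.
Vendor M, Vendor 28: unused.
Cost = 800×3.0 + 350×3.5 + 200×6.5 = 4925.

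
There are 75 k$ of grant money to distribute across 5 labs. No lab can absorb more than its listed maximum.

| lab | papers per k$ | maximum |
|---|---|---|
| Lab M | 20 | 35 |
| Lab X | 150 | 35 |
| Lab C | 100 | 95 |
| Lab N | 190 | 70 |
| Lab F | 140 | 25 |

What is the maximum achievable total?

Order the labs by papers per k$: Lab N 190 > Lab X 150 > Lab F 140 > Lab C 100 > Lab M 20.
Lab N takes 70 to reach its cap of 70 — 5 left.
Lab X: +5 (room for 35) → 5. Pool exhausted.
Total = 150×5 + 190×70 = 14050.

14050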